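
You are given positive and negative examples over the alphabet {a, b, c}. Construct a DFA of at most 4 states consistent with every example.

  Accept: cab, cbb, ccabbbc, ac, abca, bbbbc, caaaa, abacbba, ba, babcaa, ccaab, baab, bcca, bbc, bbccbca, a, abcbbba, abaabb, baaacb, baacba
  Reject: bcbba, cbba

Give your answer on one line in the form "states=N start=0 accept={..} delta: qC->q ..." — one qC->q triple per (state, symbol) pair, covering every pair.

states=4 start=0 accept={0,1,2} delta: 0a->0 0b->1 0c->0 1a->2 1b->2 1c->0 2a->3 2b->0 2c->1 3a->0 3b->0 3c->0

Grow the machine one transition at a time. Run the examples from 0; the earliest place one falls off (shortest prefix, ties alphabetical) gets sent to the lowest-numbered state that keeps every Accept/Reject pair distinguishable — a pair clashes when both reach the same state with identical unread suffix — and to a fresh state only if none does.
a: 0a undefined. 0a->0: ok.
b: 0b undefined. 0b->0: no, abacbba/bcbba meet in 0 with "cbba" left. Open state 1: 0b->1.
c: 0c undefined. 0c->0: ok.
ba: 1a undefined. 1a->0: no, abacbba/cbba meet in 1 with "ba" left. 1a->1: no, abacbba/bcbba meet in 1 with "cbba" left. Open state 2: 1a->2.
bb: 1b undefined. 1b->0: no, cbb/cbba meet in 0. 1b->1: no, ba/cbba meet in 2. 1b->2: ok.
bc: 1c undefined. 1c->0: ok.
baa: 2a undefined. 2a->0: no, ac/bcbba meet in 0. 2a->1: no, cab/bcbba meet in 1. 2a->2: no, cbb/bcbba meet in 2. Open state 3: 2a->3.
bab: 2b undefined. 2b->0: ok.
bbc: 2c undefined. 2c->0: no, abacbba/bcbba meet in 3. 2c->1: ok.
baaa: 3a undefined. 3a->0: ok.
baab: 3b undefined. 3b->0: ok.
baac: 3c undefined. 3c->0: ok.
All examples now run through 4 states with every (state, symbol) defined. Accept strings end in {0,1,2}, Reject strings end in {3}; accept={0,1,2}.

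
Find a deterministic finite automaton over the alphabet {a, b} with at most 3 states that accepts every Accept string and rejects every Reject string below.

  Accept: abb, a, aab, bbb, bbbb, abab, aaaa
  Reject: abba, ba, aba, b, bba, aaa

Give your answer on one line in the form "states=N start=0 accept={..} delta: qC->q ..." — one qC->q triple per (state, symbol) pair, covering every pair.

states=3 start=0 accept={1} delta: 0a->1 0b->2 1a->2 1b->1 2a->0 2b->1

Fold the examples into a partial DFA from state 0: repeatedly fix the first undefined (state, symbol) met by the shortest-then-alphabetical prefix, trying targets in increasing order and rejecting any under which an Accept and a Reject string meet in one state with the same remainder; add a state when all current targets are rejected. Accepting states are where Accept strings end.
a: 0a undefined. 0a->0: no, a/aaa meet in 0. Open state 1: 0a->1.
b: 0b undefined. 0b->0: no, a/ba meet in 1. 0b->1: no, a/b meet in 1. Open state 2: 0b->2.
aa: 1a undefined. 1a->0: no, a/aaa meet in 1. 1a->1: no, a/aaa meet in 1. 1a->2: ok.
ab: 1b undefined. 1b->0: no, abb/b meet in 2. 1b->1: ok.
ba: 2a undefined. 2a->0: ok.
bb: 2b undefined. 2b->0: no, abb/bba meet in 1. 2b->1: ok.
All examples now run through 3 states with every (state, symbol) defined. Accept strings end in {1}, Reject strings end in {0,2}; accept={1}.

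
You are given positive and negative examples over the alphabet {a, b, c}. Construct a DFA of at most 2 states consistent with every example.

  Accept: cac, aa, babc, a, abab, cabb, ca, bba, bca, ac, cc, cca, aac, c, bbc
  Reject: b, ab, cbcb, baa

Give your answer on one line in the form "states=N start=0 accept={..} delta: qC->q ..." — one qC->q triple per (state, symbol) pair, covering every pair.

Grow the machine one transition at a time. Run the examples from 0; the earliest place one falls off (shortest prefix, ties alphabetical) gets sent to the lowest-numbered state that keeps every Accept/Reject pair distinguishable — a pair clashes when both reach the same state with identical unread suffix — and to a fresh state only if none does.
a: 0a undefined. 0a->0: ok.
b: 0b undefined. 0b->0: no, aa/b meet in 0. Open state 1: 0b->1.
c: 0c undefined. 0c->0: ok.
ba: 1a undefined. 1a->0: no, cac/baa meet in 0. 1a->1: ok.
bb: 1b undefined. 1b->0: ok.
bc: 1c undefined. 1c->0: ok.
All examples now run through 2 states with every (state, symbol) defined. Accept strings end in {0}, Reject strings end in {1}; accept={0}.

states=2 start=0 accept={0} delta: 0a->0 0b->1 0c->0 1a->1 1b->0 1c->0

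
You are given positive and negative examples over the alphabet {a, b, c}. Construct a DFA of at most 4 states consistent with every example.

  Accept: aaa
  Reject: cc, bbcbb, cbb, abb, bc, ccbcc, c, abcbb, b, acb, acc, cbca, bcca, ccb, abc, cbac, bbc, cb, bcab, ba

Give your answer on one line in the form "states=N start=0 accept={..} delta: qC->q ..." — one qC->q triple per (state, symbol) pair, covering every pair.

states=2 start=0 accept={0} delta: 0a->0 0b->1 0c->1 1a->1 1b->1 1c->1

Grow the machine one transition at a time. Run the examples from 0; the earliest place one falls off (shortest prefix, ties alphabetical) gets sent to the lowest-numbered state that keeps every Accept/Reject pair distinguishable — a pair clashes when both reach the same state with identical unread suffix — and to a fresh state only if none does.
a: 0a undefined. 0a->0: ok.
b: 0b undefined. 0b->0: no, aaa/abb meet in 0. Open state 1: 0b->1.
c: 0c undefined. 0c->0: no, aaa/cc meet in 0. 0c->1: ok.
ba: 1a undefined. 1a->0: no, aaa/ba meet in 0. 1a->1: ok.
bb: 1b undefined. 1b->0: no, aaa/abb meet in 0. 1b->1: ok.
bc: 1c undefined. 1c->0: no, aaa/cc meet in 0. 1c->1: ok.
All examples now run through 2 states with every (state, symbol) defined. Accept strings end in {0}, Reject strings end in {1}; accept={0}.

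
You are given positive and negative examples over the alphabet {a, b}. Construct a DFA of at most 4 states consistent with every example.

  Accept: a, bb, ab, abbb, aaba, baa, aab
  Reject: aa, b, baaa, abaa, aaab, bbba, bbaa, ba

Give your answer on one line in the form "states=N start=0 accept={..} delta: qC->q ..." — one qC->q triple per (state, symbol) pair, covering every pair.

Fold the examples into a partial DFA from state 0: repeatedly fix the first undefined (state, symbol) met by the shortest-then-alphabetical prefix, trying targets in increasing order and rejecting any under which an Accept and a Reject string meet in one state with the same remainder; add a state when all current targets are rejected. Accepting states are where Accept strings end.
a: 0a undefined. 0a->0: no, a/aa meet in 0. Open state 1: 0a->1.
b: 0b undefined. 0b->0: no, a/bbba meet in 1. 0b->1: no, a/b meet in 1. Open state 2: 0b->2.
aa: 1a undefined. 1a->0: no, ab/aaab meet in 1 with "b" left. 1a->1: no, a/aa meet in 1. 1a->2: ok.
ab: 1b undefined. 1b->0: ok.
ba: 2a undefined. 2a->0: no, ab/ba meet in 0. 2a->1: no, a/baaa meet in 1. 2a->2: no, bb/aaab meet in 2 with "b" left. Open state 3: 2a->3.
bb: 2b undefined. 2b->0: ok.
baa: 3a undefined. 3a->0: no, a/baaa meet in 1. 3a->1: ok.
aaab: 3b undefined. 3b->0: no, bb/aaab meet in 0. 3b->1: no, a/aaab meet in 1. 3b->2: ok.
All examples now run through 4 states with every (state, symbol) defined. Accept strings end in {0,1}, Reject strings end in {2,3}; accept={0,1}.

states=4 start=0 accept={0,1} delta: 0a->1 0b->2 1a->2 1b->0 2a->3 2b->0 3a->1 3b->2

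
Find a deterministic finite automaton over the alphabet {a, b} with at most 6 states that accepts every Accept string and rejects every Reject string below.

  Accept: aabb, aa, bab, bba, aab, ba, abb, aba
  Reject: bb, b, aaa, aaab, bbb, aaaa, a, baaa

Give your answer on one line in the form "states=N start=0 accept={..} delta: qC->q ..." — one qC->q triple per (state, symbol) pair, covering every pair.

states=5 start=0 accept={3} delta: 0a->1 0b->2 1a->3 1b->4 2a->3 2b->1 3a->0 3b->3 4a->3 4b->3

State merging on the prefix tree: take the shortest (then alphabetical) example prefix whose next move is undefined and point that move at state 0, else 1, else 2, ...; a target is out if some Accept/Reject pair would then sit in one state with the same input left (inseparable). If every existing state is out, open a new one.
a: 0a undefined. 0a->0: no, aabb/bb meet in 0 with "bb" left. Open state 1: 0a->1.
b: 0b undefined. 0b->0: no, bba/a meet in 1. 0b->1: no, abb/bbb meet in 1 with "bb" left. Open state 2: 0b->2.
aa: 1a undefined. 1a->0: no, aabb/bb meet in 2 with "b" left. 1a->1: no, aa/aaa meet in 1. 1a->2: no, aabb/bbb meet in 2 with "bb" left. Open state 3: 1a->3.
ab: 1b undefined. 1b->0: no, abb/b meet in 2. 1b->1: no, abb/a meet in 1. 1b->2: no, abb/bb meet in 2 with "b" left. 1b->3: no, aba/aaa meet in 3 with "a" left. Open state 4: 1b->4.
ba: 2a undefined. 2a->0: no, aa/baaa meet in 3. 2a->1: no, ba/a meet in 1. 2a->2: no, bab/bb meet in 2 with "b" left. 2a->3: ok.
bb: 2b undefined. 2b->0: no, bba/a meet in 1. 2b->1: ok.
aaa: 3a undefined. 3a->0: ok.
aab: 3b undefined. 3b->0: no, aabb/b meet in 2. 3b->1: no, aabb/bbb meet in 4. 3b->2: no, aabb/bb meet in 1. 3b->3: ok.
aba: 4a undefined. 4a->0: no, aba/aaa meet in 0. 4a->1: no, aba/bb meet in 1. 4a->2: no, aba/b meet in 2. 4a->3: ok.
abb: 4b undefined. 4b->0: no, abb/aaa meet in 0. 4b->1: no, abb/bb meet in 1. 4b->2: no, abb/b meet in 2. 4b->3: ok.
All examples now run through 5 states with every (state, symbol) defined. Accept strings end in {3}, Reject strings end in {0,1,2,4}; accept={3}.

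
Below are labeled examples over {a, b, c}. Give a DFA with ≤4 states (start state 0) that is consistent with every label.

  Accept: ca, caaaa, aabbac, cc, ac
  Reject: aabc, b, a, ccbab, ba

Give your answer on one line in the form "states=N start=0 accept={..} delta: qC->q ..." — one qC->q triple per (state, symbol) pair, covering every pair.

states=3 start=0 accept={2} delta: 0a->0 0b->1 0c->2 1a->0 1b->0 1c->0 2a->2 2b->0 2c->2

Grow the machine one transition at a time. Run the examples from 0; the earliest place one falls off (shortest prefix, ties alphabetical) gets sent to the lowest-numbered state that keeps every Accept/Reject pair distinguishable — a pair clashes when both reach the same state with identical unread suffix — and to a fresh state only if none does.
a: 0a undefined. 0a->0: ok.
b: 0b undefined. 0b->0: no, aabbac/aabc meet in 0 with "c" left. Open state 1: 0b->1.
c: 0c undefined. 0c->0: no, ca/a meet in 0. 0c->1: no, ca/ba meet in 1 with "a" left. Open state 2: 0c->2.
ba: 1a undefined. 1a->0: ok.
ca: 2a undefined. 2a->0: no, ca/a meet in 0. 2a->1: no, ca/b meet in 1. 2a->2: ok.
cc: 2c undefined. 2c->0: no, cc/a meet in 0. 2c->1: no, cc/b meet in 1. 2c->2: ok.
ccb: 2b undefined. 2b->0: ok.
aabb: 1b undefined. 1b->0: ok.
aabc: 1c undefined. 1c->0: ok.
All examples now run through 3 states with every (state, symbol) defined. Accept strings end in {2}, Reject strings end in {0,1}; accept={2}.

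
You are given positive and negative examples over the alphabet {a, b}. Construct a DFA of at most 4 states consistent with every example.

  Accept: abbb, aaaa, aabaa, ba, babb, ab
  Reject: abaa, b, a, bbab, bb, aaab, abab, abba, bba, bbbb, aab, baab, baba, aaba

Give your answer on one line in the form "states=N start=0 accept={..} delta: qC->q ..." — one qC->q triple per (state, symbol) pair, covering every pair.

Fold the examples into a partial DFA from state 0: repeatedly fix the first undefined (state, symbol) met by the shortest-then-alphabetical prefix, trying targets in increasing order and rejecting any under which an Accept and a Reject string meet in one state with the same remainder; add a state when all current targets are rejected. Accepting states are where Accept strings end.
a: 0a undefined. 0a->0: no, aaaa/a meet in 0. Open state 1: 0a->1.
b: 0b undefined. 0b->0: no, ba/a meet in 1. 0b->1: no, abbb/bbbb meet in 1 with "bbb" left. Open state 2: 0b->2.
aa: 1a undefined. 1a->0: no, ba/aaba meet in 2 with "a" left. 1a->1: no, aaaa/a meet in 1. 1a->2: ok.
ab: 1b undefined. 1b->0: no, abbb/bb meet in 2 with "b" left. 1b->1: no, abbb/a meet in 1. 1b->2: no, aaaa/abaa meet in 2 with "aa" left. Open state 3: 1b->3.
ba: 2a undefined. 2a->0: no, aaaa/a meet in 1. 2a->1: no, aaaa/b meet in 2. 2a->2: no, aaaa/b meet in 2. 2a->3: ok.
bb: 2b undefined. 2b->0: no, aabaa/b meet in 2. 2b->1: ok.
aba: 3a undefined. 3a->0: ok.
abb: 3b undefined. 3b->0: no, abbb/b meet in 2. 3b->1: ok.
All examples now run through 4 states with every (state, symbol) defined. Accept strings end in {0,3}, Reject strings end in {1,2}; accept={0,3}.

states=4 start=0 accept={0,3} delta: 0a->1 0b->2 1a->2 1b->3 2a->3 2b->1 3a->0 3b->1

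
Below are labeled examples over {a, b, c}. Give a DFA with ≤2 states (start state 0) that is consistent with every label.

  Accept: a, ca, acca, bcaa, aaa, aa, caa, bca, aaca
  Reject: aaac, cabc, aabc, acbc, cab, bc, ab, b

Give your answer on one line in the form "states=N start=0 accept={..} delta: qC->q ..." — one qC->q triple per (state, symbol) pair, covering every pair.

State merging on the prefix tree: take the shortest (then alphabetical) example prefix whose next move is undefined and point that move at state 0, else 1, else 2, ...; a target is out if some Accept/Reject pair would then sit in one state with the same input left (inseparable). If every existing state is out, open a new one.
a: 0a undefined. 0a->0: ok.
b: 0b undefined. 0b->0: no, a/ab meet in 0. Open state 1: 0b->1.
c: 0c undefined. 0c->0: no, a/aaac meet in 0. 0c->1: ok.
bc: 1c undefined. 1c->0: no, a/aabc meet in 0. 1c->1: ok.
ca: 1a undefined. 1a->0: ok.
acb: 1b undefined. 1b->0: ok.
All examples now run through 2 states with every (state, symbol) defined. Accept strings end in {0}, Reject strings end in {1}; accept={0}.

states=2 start=0 accept={0} delta: 0a->0 0b->1 0c->1 1a->0 1b->0 1c->1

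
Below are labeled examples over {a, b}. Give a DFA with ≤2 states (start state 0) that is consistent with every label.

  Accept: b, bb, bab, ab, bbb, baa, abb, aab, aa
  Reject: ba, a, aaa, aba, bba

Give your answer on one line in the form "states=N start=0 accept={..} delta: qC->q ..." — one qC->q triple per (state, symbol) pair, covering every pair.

states=2 start=0 accept={0} delta: 0a->1 0b->0 1a->0 1b->0

State merging on the prefix tree: take the shortest (then alphabetical) example prefix whose next move is undefined and point that move at state 0, else 1, else 2, ...; a target is out if some Accept/Reject pair would then sit in one state with the same input left (inseparable). If every existing state is out, open a new one.
a: 0a undefined. 0a->0: no, aa/a meet in 0. Open state 1: 0a->1.
b: 0b undefined. 0b->0: ok.
aa: 1a undefined. 1a->0: ok.
ab: 1b undefined. 1b->0: ok.
All examples now run through 2 states with every (state, symbol) defined. Accept strings end in {0}, Reject strings end in {1}; accept={0}.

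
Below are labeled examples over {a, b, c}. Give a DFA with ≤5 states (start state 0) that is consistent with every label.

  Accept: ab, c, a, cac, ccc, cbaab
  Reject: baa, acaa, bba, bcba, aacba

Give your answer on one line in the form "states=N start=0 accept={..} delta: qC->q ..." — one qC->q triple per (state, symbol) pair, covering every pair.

states=3 start=0 accept={0,1} delta: 0a->0 0b->1 0c->1 1a->2 1b->1 1c->0 2a->2 2b->0 2c->0

Grow the machine one transition at a time. Run the examples from 0; the earliest place one falls off (shortest prefix, ties alphabetical) gets sent to the lowest-numbered state that keeps every Accept/Reject pair distinguishable — a pair clashes when both reach the same state with identical unread suffix — and to a fresh state only if none does.
a: 0a undefined. 0a->0: ok.
b: 0b undefined. 0b->0: no, ab/baa meet in 0. Open state 1: 0b->1.
c: 0c undefined. 0c->0: no, c/acaa meet in 0. 0c->1: ok.
ba: 1a undefined. 1a->0: no, a/baa meet in 0. 1a->1: no, ab/baa meet in 1. Open state 2: 1a->2.
bb: 1b undefined. 1b->0: no, a/bba meet in 0. 1b->1: ok.
bc: 1c undefined. 1c->0: ok.
baa: 2a undefined. 2a->0: no, a/baa meet in 0. 2a->1: no, ab/baa meet in 1. 2a->2: ok.
cac: 2c undefined. 2c->0: ok.
cbaab: 2b undefined. 2b->0: ok.
All examples now run through 3 states with every (state, symbol) defined. Accept strings end in {0,1}, Reject strings end in {2}; accept={0,1}.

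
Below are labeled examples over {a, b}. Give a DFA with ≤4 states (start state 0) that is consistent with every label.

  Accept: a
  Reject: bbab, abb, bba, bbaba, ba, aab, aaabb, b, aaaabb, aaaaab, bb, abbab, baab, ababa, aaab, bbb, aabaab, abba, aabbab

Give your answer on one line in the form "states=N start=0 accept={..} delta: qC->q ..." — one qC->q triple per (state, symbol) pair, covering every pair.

states=2 start=0 accept={0} delta: 0a->0 0b->1 1a->1 1b->1

Fold the examples into a partial DFA from state 0: repeatedly fix the first undefined (state, symbol) met by the shortest-then-alphabetical prefix, trying targets in increasing order and rejecting any under which an Accept and a Reject string meet in one state with the same remainder; add a state when all current targets are rejected. Accepting states are where Accept strings end.
a: 0a undefined. 0a->0: ok.
b: 0b undefined. 0b->0: no, a/bbab meet in 0. Open state 1: 0b->1.
ba: 1a undefined. 1a->0: no, a/ba meet in 0. 1a->1: ok.
bb: 1b undefined. 1b->0: no, a/abb meet in 0. 1b->1: ok.
All examples now run through 2 states with every (state, symbol) defined. Accept strings end in {0}, Reject strings end in {1}; accept={0}.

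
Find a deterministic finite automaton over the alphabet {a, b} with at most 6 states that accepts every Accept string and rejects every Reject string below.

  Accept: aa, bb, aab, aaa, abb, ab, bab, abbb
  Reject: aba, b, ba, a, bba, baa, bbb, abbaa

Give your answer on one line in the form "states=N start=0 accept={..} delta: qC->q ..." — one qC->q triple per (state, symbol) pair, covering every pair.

states=5 start=0 accept={0,3,4} delta: 0a->1 0b->2 1a->3 1b->4 2a->2 2b->0 3a->0 3b->0 4a->1 4b->3

Fold the examples into a partial DFA from state 0: repeatedly fix the first undefined (state, symbol) met by the shortest-then-alphabetical prefix, trying targets in increasing order and rejecting any under which an Accept and a Reject string meet in one state with the same remainder; add a state when all current targets are rejected. Accepting states are where Accept strings end.
a: 0a undefined. 0a->0: no, aa/a meet in 0. Open state 1: 0a->1.
b: 0b undefined. 0b->0: no, aa/baa meet in 1 with "a" left. 0b->1: no, aa/ba meet in 1 with "a" left. Open state 2: 0b->2.
aa: 1a undefined. 1a->0: no, aab/b meet in 2. 1a->1: no, aa/a meet in 1. 1a->2: no, aa/b meet in 2. Open state 3: 1a->3.
ab: 1b undefined. 1b->0: no, abb/b meet in 2. 1b->1: no, aa/aba meet in 3. 1b->2: no, ab/b meet in 2. 1b->3: no, aaa/aba meet in 3 with "a" left. Open state 4: 1b->4.
ba: 2a undefined. 2a->0: no, bab/b meet in 2. 2a->1: no, aa/baa meet in 3. 2a->2: ok.
bb: 2b undefined. 2b->0: ok.
aaa: 3a undefined. 3a->0: ok.
aab: 3b undefined. 3b->0: ok.
aba: 4a undefined. 4a->0: no, bb/aba meet in 0. 4a->1: ok.
abb: 4b undefined. 4b->0: no, aa/abbaa meet in 3. 4b->1: no, bb/abbaa meet in 0. 4b->2: no, abb/b meet in 2. 4b->3: ok.
All examples now run through 5 states with every (state, symbol) defined. Accept strings end in {0,3,4}, Reject strings end in {1,2}; accept={0,3,4}.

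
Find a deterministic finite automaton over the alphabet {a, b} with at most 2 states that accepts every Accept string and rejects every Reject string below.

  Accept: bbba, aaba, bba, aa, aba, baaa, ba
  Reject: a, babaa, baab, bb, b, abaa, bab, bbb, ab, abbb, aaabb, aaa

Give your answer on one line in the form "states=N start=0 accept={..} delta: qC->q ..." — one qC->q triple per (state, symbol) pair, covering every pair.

states=2 start=0 accept={0} delta: 0a->1 0b->1 1a->0 1b->1

State merging on the prefix tree: take the shortest (then alphabetical) example prefix whose next move is undefined and point that move at state 0, else 1, else 2, ...; a target is out if some Accept/Reject pair would then sit in one state with the same input left (inseparable). If every existing state is out, open a new one.
a: 0a undefined. 0a->0: no, aa/a meet in 0. Open state 1: 0a->1.
b: 0b undefined. 0b->0: no, bbba/a meet in 1. 0b->1: ok.
aa: 1a undefined. 1a->0: ok.
ab: 1b undefined. 1b->0: no, bbba/baab meet in 0. 1b->1: ok.
All examples now run through 2 states with every (state, symbol) defined. Accept strings end in {0}, Reject strings end in {1}; accept={0}.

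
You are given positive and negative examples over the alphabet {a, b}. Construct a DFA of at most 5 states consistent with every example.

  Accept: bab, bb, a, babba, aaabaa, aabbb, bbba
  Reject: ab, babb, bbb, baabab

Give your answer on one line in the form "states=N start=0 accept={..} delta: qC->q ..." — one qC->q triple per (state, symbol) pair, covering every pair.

states=3 start=0 accept={1} delta: 0a->1 0b->2 1a->1 1b->0 2a->2 2b->1

Fold the examples into a partial DFA from state 0: repeatedly fix the first undefined (state, symbol) met by the shortest-then-alphabetical prefix, trying targets in increasing order and rejecting any under which an Accept and a Reject string meet in one state with the same remainder; add a state when all current targets are rejected. Accepting states are where Accept strings end.
a: 0a undefined. 0a->0: no, aabbb/bbb meet in 0 with "bbb" left. Open state 1: 0a->1.
b: 0b undefined. 0b->0: no, bab/ab meet in 1 with "b" left. 0b->1: no, bb/ab meet in 1 with "b" left. Open state 2: 0b->2.
aa: 1a undefined. 1a->0: no, aabbb/bbb meet in 2 with "bb" left. 1a->1: ok.
ab: 1b undefined. 1b->0: ok.
ba: 2a undefined. 2a->0: no, bb/babb meet in 2 with "b" left. 2a->1: no, bab/ab meet in 0. 2a->2: ok.
bb: 2b undefined. 2b->0: no, bab/ab meet in 0. 2b->1: ok.
All examples now run through 3 states with every (state, symbol) defined. Accept strings end in {1}, Reject strings end in {0}; accept={1}.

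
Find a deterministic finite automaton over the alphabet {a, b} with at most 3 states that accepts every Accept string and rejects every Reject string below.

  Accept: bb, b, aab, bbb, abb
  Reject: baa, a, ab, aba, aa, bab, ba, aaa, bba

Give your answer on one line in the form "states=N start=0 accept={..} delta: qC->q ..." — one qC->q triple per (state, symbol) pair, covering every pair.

Fold the examples into a partial DFA from state 0: repeatedly fix the first undefined (state, symbol) met by the shortest-then-alphabetical prefix, trying targets in increasing order and rejecting any under which an Accept and a Reject string meet in one state with the same remainder; add a state when all current targets are rejected. Accepting states are where Accept strings end.
a: 0a undefined. 0a->0: no, b/ab meet in 0 with "b" left. Open state 1: 0a->1.
b: 0b undefined. 0b->0: ok.
aa: 1a undefined. 1a->0: no, bb/baa meet in 0. 1a->1: no, aab/ab meet in 1 with "b" left. Open state 2: 1a->2.
ab: 1b undefined. 1b->0: no, bb/ab meet in 0. 1b->1: no, abb/a meet in 1. 1b->2: ok.
aaa: 2a undefined. 2a->0: no, bb/aba meet in 0. 2a->1: ok.
aab: 2b undefined. 2b->0: ok.
All examples now run through 3 states with every (state, symbol) defined. Accept strings end in {0}, Reject strings end in {1,2}; accept={0}.

states=3 start=0 accept={0} delta: 0a->1 0b->0 1a->2 1b->2 2a->1 2b->0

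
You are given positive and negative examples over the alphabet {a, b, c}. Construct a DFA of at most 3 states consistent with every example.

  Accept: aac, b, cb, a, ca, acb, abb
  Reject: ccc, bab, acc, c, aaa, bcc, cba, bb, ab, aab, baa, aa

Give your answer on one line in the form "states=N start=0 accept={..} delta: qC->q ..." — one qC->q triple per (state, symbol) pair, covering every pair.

State merging on the prefix tree: take the shortest (then alphabetical) example prefix whose next move is undefined and point that move at state 0, else 1, else 2, ...; a target is out if some Accept/Reject pair would then sit in one state with the same input left (inseparable). If every existing state is out, open a new one.
a: 0a undefined. 0a->0: no, aac/c meet in 0 with "c" left. Open state 1: 0a->1.
b: 0b undefined. 0b->0: no, b/bb meet in 0. 0b->1: ok.
c: 0c undefined. 0c->0: ok.
aa: 1a undefined. 1a->0: no, aac/ccc meet in 0. 1a->1: no, b/aaa meet in 1. Open state 2: 1a->2.
ab: 1b undefined. 1b->0: ok.
ac: 1c undefined. 1c->0: ok.
aaa: 2a undefined. 2a->0: ok.
aab: 2b undefined. 2b->0: ok.
aac: 2c undefined. 2c->0: no, aac/ccc meet in 0. 2c->1: ok.
All examples now run through 3 states with every (state, symbol) defined. Accept strings end in {1}, Reject strings end in {0,2}; accept={1}.

states=3 start=0 accept={1} delta: 0a->1 0b->1 0c->0 1a->2 1b->0 1c->0 2a->0 2b->0 2c->1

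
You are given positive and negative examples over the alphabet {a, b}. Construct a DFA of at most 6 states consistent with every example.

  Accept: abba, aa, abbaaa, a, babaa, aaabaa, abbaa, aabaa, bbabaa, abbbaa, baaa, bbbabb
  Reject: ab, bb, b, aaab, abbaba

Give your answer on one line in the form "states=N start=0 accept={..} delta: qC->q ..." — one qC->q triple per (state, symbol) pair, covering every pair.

Fold the examples into a partial DFA from state 0: repeatedly fix the first undefined (state, symbol) met by the shortest-then-alphabetical prefix, trying targets in increasing order and rejecting any under which an Accept and a Reject string meet in one state with the same remainder; add a state when all current targets are rejected. Accepting states are where Accept strings end.
a: 0a undefined. 0a->0: ok.
b: 0b undefined. 0b->0: no, abba/ab meet in 0. Open state 1: 0b->1.
ba: 1a undefined. 1a->0: ok.
bb: 1b undefined. 1b->0: no, abba/bb meet in 0. 1b->1: no, abba/abbaba meet in 0. Open state 2: 1b->2.
bba: 2a undefined. 2a->0: no, abba/abbaba meet in 0. 2a->1: no, abba/ab meet in 1. 2a->2: no, abba/bb meet in 2. Open state 3: 2a->3.
bbb: 2b undefined. 2b->0: no, bbbabb/bb meet in 2. 2b->1: no, bbbabb/bb meet in 2. 2b->2: ok.
bbab: 3b undefined. 3b->0: no, aa/abbaba meet in 0. 3b->1: no, aa/abbaba meet in 0. 3b->2: no, abba/abbaba meet in 3. 3b->3: no, abbaa/abbaba meet in 3 with "a" left. Open state 4: 3b->4.
abbaa: 3a undefined. 3a->0: ok.
bbaba: 4a undefined. 4a->0: no, aa/abbaba meet in 0. 4a->1: ok.
bbbabb: 4b undefined. 4b->0: ok.
All examples now run through 5 states with every (state, symbol) defined. Accept strings end in {0,3}, Reject strings end in {1,2}; accept={0,3}.

states=5 start=0 accept={0,3} delta: 0a->0 0b->1 1a->0 1b->2 2a->3 2b->2 3a->0 3b->4 4a->1 4b->0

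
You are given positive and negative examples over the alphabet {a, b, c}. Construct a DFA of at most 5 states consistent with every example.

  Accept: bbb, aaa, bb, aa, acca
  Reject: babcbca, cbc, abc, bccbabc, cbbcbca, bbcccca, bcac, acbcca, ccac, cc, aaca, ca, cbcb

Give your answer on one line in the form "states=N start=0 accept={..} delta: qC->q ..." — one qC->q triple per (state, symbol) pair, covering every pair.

Fold the examples into a partial DFA from state 0: repeatedly fix the first undefined (state, symbol) met by the shortest-then-alphabetical prefix, trying targets in increasing order and rejecting any under which an Accept and a Reject string meet in one state with the same remainder; add a state when all current targets are rejected. Accepting states are where Accept strings end.
a: 0a undefined. 0a->0: ok.
b: 0b undefined. 0b->0: ok.
c: 0c undefined. 0c->0: no, bbb/babcbca meet in 0. Open state 1: 0c->1.
ca: 1a undefined. 1a->0: no, bbb/aaca meet in 0. 1a->1: ok.
cb: 1b undefined. 1b->0: no, bbb/cbcb meet in 0. 1b->1: no, acca/babcbca meet in 1 with "ca" left. Open state 2: 1b->2.
cc: 1c undefined. 1c->0: no, bbb/bbcccca meet in 0. 1c->1: no, acca/abc meet in 1. 1c->2: ok.
cbb: 2b undefined. 2b->0: ok.
cbc: 2c undefined. 2c->0: no, bbb/babcbca meet in 0. 2c->1: no, acca/bbcccca meet in 2 with "a" left. 2c->2: no, bbb/cbcb meet in 0. Open state 3: 2c->3.
cca: 2a undefined. 2a->0: ok.
cbcb: 3b undefined. 3b->0: no, bbb/cbcb meet in 0. 3b->1: ok.
acbcc: 3c undefined. 3c->0: no, bbb/bbcccca meet in 0. 3c->1: ok.
babcbca: 3a undefined. 3a->0: no, bbb/babcbca meet in 0. 3a->1: ok.
All examples now run through 4 states with every (state, symbol) defined. Accept strings end in {0}, Reject strings end in {1,2,3}; accept={0}.

states=4 start=0 accept={0} delta: 0a->0 0b->0 0c->1 1a->1 1b->2 1c->2 2a->0 2b->0 2c->3 3a->1 3b->1 3c->1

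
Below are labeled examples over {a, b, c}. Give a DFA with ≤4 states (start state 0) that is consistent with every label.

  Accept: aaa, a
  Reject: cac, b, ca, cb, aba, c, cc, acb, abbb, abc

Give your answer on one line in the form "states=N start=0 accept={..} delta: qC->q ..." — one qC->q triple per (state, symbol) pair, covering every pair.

states=2 start=0 accept={0} delta: 0a->0 0b->1 0c->1 1a->1 1b->1 1c->1

Grow the machine one transition at a time. Run the examples from 0; the earliest place one falls off (shortest prefix, ties alphabetical) gets sent to the lowest-numbered state that keeps every Accept/Reject pair distinguishable — a pair clashes when both reach the same state with identical unread suffix — and to a fresh state only if none does.
a: 0a undefined. 0a->0: ok.
b: 0b undefined. 0b->0: no, aaa/b meet in 0. Open state 1: 0b->1.
c: 0c undefined. 0c->0: no, aaa/cac meet in 0. 0c->1: ok.
ca: 1a undefined. 1a->0: no, aaa/ca meet in 0. 1a->1: ok.
cb: 1b undefined. 1b->0: no, aaa/cb meet in 0. 1b->1: ok.
cc: 1c undefined. 1c->0: no, aaa/cac meet in 0. 1c->1: ok.
All examples now run through 2 states with every (state, symbol) defined. Accept strings end in {0}, Reject strings end in {1}; accept={0}.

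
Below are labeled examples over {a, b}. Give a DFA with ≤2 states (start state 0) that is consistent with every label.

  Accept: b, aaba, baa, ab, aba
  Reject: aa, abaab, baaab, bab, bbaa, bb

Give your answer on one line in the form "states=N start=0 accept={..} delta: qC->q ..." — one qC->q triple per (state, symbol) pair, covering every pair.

states=2 start=0 accept={1} delta: 0a->0 0b->1 1a->1 1b->0

Grow the machine one transition at a time. Run the examples from 0; the earliest place one falls off (shortest prefix, ties alphabetical) gets sent to the lowest-numbered state that keeps every Accept/Reject pair distinguishable — a pair clashes when both reach the same state with identical unread suffix — and to a fresh state only if none does.
a: 0a undefined. 0a->0: ok.
b: 0b undefined. 0b->0: no, b/aa meet in 0. Open state 1: 0b->1.
ba: 1a undefined. 1a->0: no, b/abaab meet in 1. 1a->1: ok.
bb: 1b undefined. 1b->0: ok.
All examples now run through 2 states with every (state, symbol) defined. Accept strings end in {1}, Reject strings end in {0}; accept={1}.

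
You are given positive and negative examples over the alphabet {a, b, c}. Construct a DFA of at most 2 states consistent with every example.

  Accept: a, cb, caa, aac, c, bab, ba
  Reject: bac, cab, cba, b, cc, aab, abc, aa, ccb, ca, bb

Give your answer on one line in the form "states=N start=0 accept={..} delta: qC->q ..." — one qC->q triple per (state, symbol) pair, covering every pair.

states=2 start=0 accept={1} delta: 0a->1 0b->0 0c->1 1a->0 1b->1 1c->0

Fold the examples into a partial DFA from state 0: repeatedly fix the first undefined (state, symbol) met by the shortest-then-alphabetical prefix, trying targets in increasing order and rejecting any under which an Accept and a Reject string meet in one state with the same remainder; add a state when all current targets are rejected. Accepting states are where Accept strings end.
a: 0a undefined. 0a->0: no, a/aa meet in 0. Open state 1: 0a->1.
b: 0b undefined. 0b->0: ok.
c: 0c undefined. 0c->0: no, a/cba meet in 1. 0c->1: ok.
aa: 1a undefined. 1a->0: ok.
ab: 1b undefined. 1b->0: no, a/cba meet in 1. 1b->1: ok.
cc: 1c undefined. 1c->0: ok.
All examples now run through 2 states with every (state, symbol) defined. Accept strings end in {1}, Reject strings end in {0}; accept={1}.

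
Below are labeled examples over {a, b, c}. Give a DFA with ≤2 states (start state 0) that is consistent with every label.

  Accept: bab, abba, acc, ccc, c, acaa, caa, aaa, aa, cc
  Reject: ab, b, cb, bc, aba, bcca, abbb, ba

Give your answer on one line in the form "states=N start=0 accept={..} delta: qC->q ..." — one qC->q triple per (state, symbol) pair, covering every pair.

Grow the machine one transition at a time. Run the examples from 0; the earliest place one falls off (shortest prefix, ties alphabetical) gets sent to the lowest-numbered state that keeps every Accept/Reject pair distinguishable — a pair clashes when both reach the same state with identical unread suffix — and to a fresh state only if none does.
a: 0a undefined. 0a->0: ok.
b: 0b undefined. 0b->0: no, bab/ab meet in 0. Open state 1: 0b->1.
c: 0c undefined. 0c->0: ok.
ba: 1a undefined. 1a->0: no, bab/ab meet in 1. 1a->1: ok.
bc: 1c undefined. 1c->0: no, acc/bc meet in 0. 1c->1: ok.
abb: 1b undefined. 1b->0: ok.
All examples now run through 2 states with every (state, symbol) defined. Accept strings end in {0}, Reject strings end in {1}; accept={0}.

states=2 start=0 accept={0} delta: 0a->0 0b->1 0c->0 1a->1 1b->0 1c->1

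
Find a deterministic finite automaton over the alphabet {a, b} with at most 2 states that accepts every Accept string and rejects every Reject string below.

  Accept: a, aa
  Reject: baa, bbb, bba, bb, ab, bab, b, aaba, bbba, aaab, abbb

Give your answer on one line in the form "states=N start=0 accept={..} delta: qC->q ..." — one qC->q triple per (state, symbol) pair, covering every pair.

Fold the examples into a partial DFA from state 0: repeatedly fix the first undefined (state, symbol) met by the shortest-then-alphabetical prefix, trying targets in increasing order and rejecting any under which an Accept and a Reject string meet in one state with the same remainder; add a state when all current targets are rejected. Accepting states are where Accept strings end.
a: 0a undefined. 0a->0: ok.
b: 0b undefined. 0b->0: no, a/baa meet in 0. Open state 1: 0b->1.
ba: 1a undefined. 1a->0: no, a/baa meet in 0. 1a->1: ok.
bb: 1b undefined. 1b->0: no, a/bba meet in 0. 1b->1: ok.
All examples now run through 2 states with every (state, symbol) defined. Accept strings end in {0}, Reject strings end in {1}; accept={0}.

states=2 start=0 accept={0} delta: 0a->0 0b->1 1a->1 1b->1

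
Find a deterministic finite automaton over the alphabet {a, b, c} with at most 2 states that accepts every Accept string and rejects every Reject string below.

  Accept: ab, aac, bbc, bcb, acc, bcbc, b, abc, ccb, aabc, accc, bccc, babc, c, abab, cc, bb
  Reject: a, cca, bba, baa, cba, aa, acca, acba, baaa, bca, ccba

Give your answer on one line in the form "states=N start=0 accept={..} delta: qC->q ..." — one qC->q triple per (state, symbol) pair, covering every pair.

Fold the examples into a partial DFA from state 0: repeatedly fix the first undefined (state, symbol) met by the shortest-then-alphabetical prefix, trying targets in increasing order and rejecting any under which an Accept and a Reject string meet in one state with the same remainder; add a state when all current targets are rejected. Accepting states are where Accept strings end.
a: 0a undefined. 0a->0: ok.
b: 0b undefined. 0b->0: no, ab/a meet in 0. Open state 1: 0b->1.
c: 0c undefined. 0c->0: no, aac/a meet in 0. 0c->1: ok.
ba: 1a undefined. 1a->0: ok.
bb: 1b undefined. 1b->0: no, bb/a meet in 0. 1b->1: ok.
bc: 1c undefined. 1c->0: no, bbc/a meet in 0. 1c->1: ok.
All examples now run through 2 states with every (state, symbol) defined. Accept strings end in {1}, Reject strings end in {0}; accept={1}.

states=2 start=0 accept={1} delta: 0a->0 0b->1 0c->1 1a->0 1b->1 1c->1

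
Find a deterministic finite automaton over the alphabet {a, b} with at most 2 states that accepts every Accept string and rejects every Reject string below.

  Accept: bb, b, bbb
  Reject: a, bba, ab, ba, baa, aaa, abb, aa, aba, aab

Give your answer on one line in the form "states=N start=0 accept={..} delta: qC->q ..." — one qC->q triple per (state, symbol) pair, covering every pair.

Grow the machine one transition at a time. Run the examples from 0; the earliest place one falls off (shortest prefix, ties alphabetical) gets sent to the lowest-numbered state that keeps every Accept/Reject pair distinguishable — a pair clashes when both reach the same state with identical unread suffix — and to a fresh state only if none does.
a: 0a undefined. 0a->0: no, bb/abb meet in 0 with "bb" left. Open state 1: 0a->1.
b: 0b undefined. 0b->0: ok.
aa: 1a undefined. 1a->0: no, bb/baa meet in 0. 1a->1: ok.
ab: 1b undefined. 1b->0: no, bb/ab meet in 0. 1b->1: ok.
All examples now run through 2 states with every (state, symbol) defined. Accept strings end in {0}, Reject strings end in {1}; accept={0}.

states=2 start=0 accept={0} delta: 0a->1 0b->0 1a->1 1b->1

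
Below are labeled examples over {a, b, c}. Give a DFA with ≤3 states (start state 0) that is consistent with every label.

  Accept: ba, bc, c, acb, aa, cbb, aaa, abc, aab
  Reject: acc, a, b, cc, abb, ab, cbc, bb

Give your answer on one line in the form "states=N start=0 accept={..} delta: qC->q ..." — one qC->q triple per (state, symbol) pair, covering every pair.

states=3 start=0 accept={2} delta: 0a->1 0b->1 0c->2 1a->2 1b->0 1c->2 2a->2 2b->2 2c->0

State merging on the prefix tree: take the shortest (then alphabetical) example prefix whose next move is undefined and point that move at state 0, else 1, else 2, ...; a target is out if some Accept/Reject pair would then sit in one state with the same input left (inseparable). If every existing state is out, open a new one.
a: 0a undefined. 0a->0: no, aa/a meet in 0. Open state 1: 0a->1.
b: 0b undefined. 0b->0: no, ba/a meet in 1. 0b->1: ok.
c: 0c undefined. 0c->0: no, bc/cbc meet in 1 with "c" left. 0c->1: no, bc/cc meet in 1 with "c" left. Open state 2: 0c->2.
aa: 1a undefined. 1a->0: no, aaa/a meet in 1. 1a->1: no, ba/a meet in 1. 1a->2: ok.
ab: 1b undefined. 1b->0: ok.
ac: 1c undefined. 1c->0: no, ba/acc meet in 2. 1c->1: no, bc/acc meet in 1. 1c->2: ok.
cb: 2b undefined. 2b->0: no, ba/cbc meet in 2. 2b->1: no, ba/cbc meet in 2. 2b->2: ok.
cc: 2c undefined. 2c->0: ok.
aaa: 2a undefined. 2a->0: no, aaa/acc meet in 0. 2a->1: no, aaa/a meet in 1. 2a->2: ok.
All examples now run through 3 states with every (state, symbol) defined. Accept strings end in {2}, Reject strings end in {0,1}; accept={2}.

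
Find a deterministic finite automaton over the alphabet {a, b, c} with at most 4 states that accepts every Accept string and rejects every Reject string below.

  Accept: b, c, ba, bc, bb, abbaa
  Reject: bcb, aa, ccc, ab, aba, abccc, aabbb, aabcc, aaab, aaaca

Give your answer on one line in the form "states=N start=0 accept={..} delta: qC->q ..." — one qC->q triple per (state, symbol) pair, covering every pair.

states=4 start=0 accept={0,1} delta: 0a->1 0b->0 0c->1 1a->2 1b->2 1c->2 2a->2 2b->3 2c->2 3a->0 3b->1 3c->1

Grow the machine one transition at a time. Run the examples from 0; the earliest place one falls off (shortest prefix, ties alphabetical) gets sent to the lowest-numbered state that keeps every Accept/Reject pair distinguishable — a pair clashes when both reach the same state with identical unread suffix — and to a fresh state only if none does.
a: 0a undefined. 0a->0: no, b/ab meet in 0 with "b" left. Open state 1: 0a->1.
b: 0b undefined. 0b->0: ok.
c: 0c undefined. 0c->0: no, b/bcb meet in 0. 0c->1: ok.
aa: 1a undefined. 1a->0: no, b/aa meet in 0. 1a->1: no, c/aa meet in 1. Open state 2: 1a->2.
ab: 1b undefined. 1b->0: no, b/bcb meet in 0. 1b->1: no, c/bcb meet in 1. 1b->2: ok.
cc: 1c undefined. 1c->0: no, c/ccc meet in 1. 1c->1: no, c/ccc meet in 1. 1c->2: ok.
aaa: 2a undefined. 2a->0: no, b/aba meet in 0. 2a->1: no, c/aba meet in 1. 2a->2: ok.
aab: 2b undefined. 2b->0: no, b/aabbb meet in 0. 2b->1: no, c/aabbb meet in 1. 2b->2: no, abbaa/bcb meet in 2. Open state 3: 2b->3.
abc: 2c undefined. 2c->0: no, b/ccc meet in 0. 2c->1: no, c/ccc meet in 1. 2c->2: ok.
aabb: 3b undefined. 3b->0: no, b/aabbb meet in 0. 3b->1: ok.
aabc: 3c undefined. 3c->0: no, c/aabcc meet in 1. 3c->1: ok.
abba: 3a undefined. 3a->0: ok.
All examples now run through 4 states with every (state, symbol) defined. Accept strings end in {0,1}, Reject strings end in {2,3}; accept={0,1}.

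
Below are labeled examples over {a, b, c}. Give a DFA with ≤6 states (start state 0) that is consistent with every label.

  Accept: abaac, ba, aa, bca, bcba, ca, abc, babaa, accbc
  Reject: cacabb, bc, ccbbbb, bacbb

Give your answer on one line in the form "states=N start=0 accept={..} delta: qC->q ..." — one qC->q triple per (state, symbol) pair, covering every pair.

Fold the examples into a partial DFA from state 0: repeatedly fix the first undefined (state, symbol) met by the shortest-then-alphabetical prefix, trying targets in increasing order and rejecting any under which an Accept and a Reject string meet in one state with the same remainder; add a state when all current targets are rejected. Accepting states are where Accept strings end.
a: 0a undefined. 0a->0: no, abc/bc meet in 0 with "bc" left. Open state 1: 0a->1.
b: 0b undefined. 0b->0: ok.
c: 0c undefined. 0c->0: ok.
aa: 1a undefined. 1a->0: no, aa/bc meet in 0. 1a->1: ok.
ab: 1b undefined. 1b->0: no, abc/bc meet in 0. 1b->1: ok.
ac: 1c undefined. 1c->0: no, abaac/bc meet in 0. 1c->1: no, abaac/cacabb meet in 1. Open state 2: 1c->2.
acc: 2c undefined. 2c->0: no, accbc/bc meet in 0. 2c->1: ok.
bacb: 2b undefined. 2b->0: ok.
caca: 2a undefined. 2a->0: ok.
All examples now run through 3 states with every (state, symbol) defined. Accept strings end in {1,2}, Reject strings end in {0}; accept={1,2}.

states=3 start=0 accept={1,2} delta: 0a->1 0b->0 0c->0 1a->1 1b->1 1c->2 2a->0 2b->0 2c->1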